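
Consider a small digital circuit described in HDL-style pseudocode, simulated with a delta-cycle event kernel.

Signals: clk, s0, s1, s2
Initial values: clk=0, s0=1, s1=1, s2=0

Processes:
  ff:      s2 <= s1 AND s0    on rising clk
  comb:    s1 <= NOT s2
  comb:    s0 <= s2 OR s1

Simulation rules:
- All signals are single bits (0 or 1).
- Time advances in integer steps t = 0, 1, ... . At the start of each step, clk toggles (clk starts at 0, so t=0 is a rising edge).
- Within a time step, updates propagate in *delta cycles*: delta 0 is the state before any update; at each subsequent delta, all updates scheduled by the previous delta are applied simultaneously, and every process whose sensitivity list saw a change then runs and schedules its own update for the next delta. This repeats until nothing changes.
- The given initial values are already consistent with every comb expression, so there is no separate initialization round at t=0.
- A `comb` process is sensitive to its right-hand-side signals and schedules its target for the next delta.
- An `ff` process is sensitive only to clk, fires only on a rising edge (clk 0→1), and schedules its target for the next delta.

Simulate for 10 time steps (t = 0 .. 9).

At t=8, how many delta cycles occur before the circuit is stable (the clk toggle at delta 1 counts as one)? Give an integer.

t=0 Δ0: clk=0 s1=1 s0=1 s2=0
  Δ1: clk:0→1
  Δ2: s2:0→1
  Δ3: s1:1→0
  (3Δ to stable)
t=1 Δ0: clk=1 s1=0 s0=1 s2=1
  Δ1: clk:1→0
  (1Δ to stable)
t=2 Δ0: clk=0 s1=0 s0=1 s2=1
  Δ1: clk:0→1
  Δ2: s2:1→0
  Δ3: s1:0→1, s0:1→0
  Δ4: s0:0→1
  (4Δ to stable)
t=3 Δ0: clk=1 s1=1 s0=1 s2=0
  Δ1: clk:1→0
  (1Δ to stable)
t=4 Δ0: clk=0 s1=1 s0=1 s2=0
  Δ1: clk:0→1
  Δ2: s2:0→1
  Δ3: s1:1→0
  (3Δ to stable)
t=5 Δ0: clk=1 s1=0 s0=1 s2=1
  Δ1: clk:1→0
  (1Δ to stable)
t=6 Δ0: clk=0 s1=0 s0=1 s2=1
  Δ1: clk:0→1
  Δ2: s2:1→0
  Δ3: s1:0→1, s0:1→0
  Δ4: s0:0→1
  (4Δ to stable)
t=7 Δ0: clk=1 s1=1 s0=1 s2=0
  Δ1: clk:1→0
  (1Δ to stable)
t=8 Δ0: clk=0 s1=1 s0=1 s2=0
  Δ1: clk:0→1
  Δ2: s2:0→1
  Δ3: s1:1→0
  (3Δ to stable)
t=9 Δ0: clk=1 s1=0 s0=1 s2=1
  Δ1: clk:1→0
  (1Δ to stable)

3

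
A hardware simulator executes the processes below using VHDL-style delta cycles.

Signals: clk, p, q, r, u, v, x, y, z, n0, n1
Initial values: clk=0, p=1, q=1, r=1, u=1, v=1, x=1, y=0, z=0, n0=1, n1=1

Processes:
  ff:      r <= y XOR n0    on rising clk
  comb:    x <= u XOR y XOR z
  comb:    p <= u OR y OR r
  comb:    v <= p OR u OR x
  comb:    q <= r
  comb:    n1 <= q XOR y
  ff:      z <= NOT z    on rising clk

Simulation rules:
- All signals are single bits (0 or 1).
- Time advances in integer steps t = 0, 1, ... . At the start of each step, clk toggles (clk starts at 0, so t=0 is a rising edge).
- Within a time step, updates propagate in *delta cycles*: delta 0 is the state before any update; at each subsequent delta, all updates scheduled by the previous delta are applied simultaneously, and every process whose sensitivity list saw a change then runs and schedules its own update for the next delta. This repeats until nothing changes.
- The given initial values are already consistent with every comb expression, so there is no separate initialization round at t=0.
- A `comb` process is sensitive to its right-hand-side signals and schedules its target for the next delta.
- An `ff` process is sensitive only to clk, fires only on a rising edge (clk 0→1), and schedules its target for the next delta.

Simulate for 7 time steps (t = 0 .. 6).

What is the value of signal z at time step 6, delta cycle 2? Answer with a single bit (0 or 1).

t0.Δ0 q=1 p=1 clk=0 n1=1 n0=1 y=0 v=1 r=1 u=1 x=1 z=0
t0.Δ1 q=1 p=1 clk=1 n1=1 n0=1 y=0 v=1 r=1 u=1 x=1 z=0
t0.Δ2 q=1 p=1 clk=1 n1=1 n0=1 y=0 v=1 r=1 u=1 x=1 z=1
t0.Δ3 q=1 p=1 clk=1 n1=1 n0=1 y=0 v=1 r=1 u=1 x=0 z=1
t1.Δ0 q=1 p=1 clk=1 n1=1 n0=1 y=0 v=1 r=1 u=1 x=0 z=1
t1.Δ1 q=1 p=1 clk=0 n1=1 n0=1 y=0 v=1 r=1 u=1 x=0 z=1
t2.Δ0 q=1 p=1 clk=0 n1=1 n0=1 y=0 v=1 r=1 u=1 x=0 z=1
t2.Δ1 q=1 p=1 clk=1 n1=1 n0=1 y=0 v=1 r=1 u=1 x=0 z=1
t2.Δ2 q=1 p=1 clk=1 n1=1 n0=1 y=0 v=1 r=1 u=1 x=0 z=0
t2.Δ3 q=1 p=1 clk=1 n1=1 n0=1 y=0 v=1 r=1 u=1 x=1 z=0
t3.Δ0 q=1 p=1 clk=1 n1=1 n0=1 y=0 v=1 r=1 u=1 x=1 z=0
t3.Δ1 q=1 p=1 clk=0 n1=1 n0=1 y=0 v=1 r=1 u=1 x=1 z=0
t4.Δ0 q=1 p=1 clk=0 n1=1 n0=1 y=0 v=1 r=1 u=1 x=1 z=0
t4.Δ1 q=1 p=1 clk=1 n1=1 n0=1 y=0 v=1 r=1 u=1 x=1 z=0
t4.Δ2 q=1 p=1 clk=1 n1=1 n0=1 y=0 v=1 r=1 u=1 x=1 z=1
t4.Δ3 q=1 p=1 clk=1 n1=1 n0=1 y=0 v=1 r=1 u=1 x=0 z=1
t5.Δ0 q=1 p=1 clk=1 n1=1 n0=1 y=0 v=1 r=1 u=1 x=0 z=1
t5.Δ1 q=1 p=1 clk=0 n1=1 n0=1 y=0 v=1 r=1 u=1 x=0 z=1
t6.Δ0 q=1 p=1 clk=0 n1=1 n0=1 y=0 v=1 r=1 u=1 x=0 z=1
t6.Δ1 q=1 p=1 clk=1 n1=1 n0=1 y=0 v=1 r=1 u=1 x=0 z=1
t6.Δ2 q=1 p=1 clk=1 n1=1 n0=1 y=0 v=1 r=1 u=1 x=0 z=0
t6.Δ3 q=1 p=1 clk=1 n1=1 n0=1 y=0 v=1 r=1 u=1 x=1 z=0

0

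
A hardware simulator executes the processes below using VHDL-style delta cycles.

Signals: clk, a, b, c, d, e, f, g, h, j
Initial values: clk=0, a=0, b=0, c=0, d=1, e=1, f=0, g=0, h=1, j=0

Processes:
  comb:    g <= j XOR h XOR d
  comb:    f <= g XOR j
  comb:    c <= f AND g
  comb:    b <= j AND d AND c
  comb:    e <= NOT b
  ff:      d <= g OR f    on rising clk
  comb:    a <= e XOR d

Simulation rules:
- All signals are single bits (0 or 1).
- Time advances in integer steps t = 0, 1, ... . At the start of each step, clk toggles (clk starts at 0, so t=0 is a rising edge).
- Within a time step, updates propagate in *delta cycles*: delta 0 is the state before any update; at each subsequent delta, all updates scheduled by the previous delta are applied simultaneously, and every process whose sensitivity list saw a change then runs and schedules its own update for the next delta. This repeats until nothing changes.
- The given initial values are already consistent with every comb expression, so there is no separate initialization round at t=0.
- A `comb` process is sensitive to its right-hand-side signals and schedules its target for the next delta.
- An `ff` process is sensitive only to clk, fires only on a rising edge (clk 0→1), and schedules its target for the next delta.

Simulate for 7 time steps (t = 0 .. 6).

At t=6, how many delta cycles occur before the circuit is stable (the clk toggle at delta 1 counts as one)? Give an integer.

t=0 Δ0: g=0 b=0 d=1 c=0 clk=0 f=0 j=0 h=1 a=0 e=1
  Δ1: clk:0→1
  Δ2: d:1→0
  Δ3: g:0→1, a:0→1
  Δ4: f:0→1
  Δ5: c:0→1
  (5Δ to stable)
t=1 Δ0: g=1 b=0 d=0 c=1 clk=1 f=1 j=0 h=1 a=1 e=1
  Δ1: clk:1→0
  (1Δ to stable)
t=2 Δ0: g=1 b=0 d=0 c=1 clk=0 f=1 j=0 h=1 a=1 e=1
  Δ1: clk:0→1
  Δ2: d:0→1
  Δ3: g:1→0, a:1→0
  Δ4: c:1→0, f:1→0
  (4Δ to stable)
t=3 Δ0: g=0 b=0 d=1 c=0 clk=1 f=0 j=0 h=1 a=0 e=1
  Δ1: clk:1→0
  (1Δ to stable)
t=4 Δ0: g=0 b=0 d=1 c=0 clk=0 f=0 j=0 h=1 a=0 e=1
  Δ1: clk:0→1
  Δ2: d:1→0
  Δ3: g:0→1, a:0→1
  Δ4: f:0→1
  Δ5: c:0→1
  (5Δ to stable)
t=5 Δ0: g=1 b=0 d=0 c=1 clk=1 f=1 j=0 h=1 a=1 e=1
  Δ1: clk:1→0
  (1Δ to stable)
t=6 Δ0: g=1 b=0 d=0 c=1 clk=0 f=1 j=0 h=1 a=1 e=1
  Δ1: clk:0→1
  Δ2: d:0→1
  Δ3: g:1→0, a:1→0
  Δ4: c:1→0, f:1→0
  (4Δ to stable)

4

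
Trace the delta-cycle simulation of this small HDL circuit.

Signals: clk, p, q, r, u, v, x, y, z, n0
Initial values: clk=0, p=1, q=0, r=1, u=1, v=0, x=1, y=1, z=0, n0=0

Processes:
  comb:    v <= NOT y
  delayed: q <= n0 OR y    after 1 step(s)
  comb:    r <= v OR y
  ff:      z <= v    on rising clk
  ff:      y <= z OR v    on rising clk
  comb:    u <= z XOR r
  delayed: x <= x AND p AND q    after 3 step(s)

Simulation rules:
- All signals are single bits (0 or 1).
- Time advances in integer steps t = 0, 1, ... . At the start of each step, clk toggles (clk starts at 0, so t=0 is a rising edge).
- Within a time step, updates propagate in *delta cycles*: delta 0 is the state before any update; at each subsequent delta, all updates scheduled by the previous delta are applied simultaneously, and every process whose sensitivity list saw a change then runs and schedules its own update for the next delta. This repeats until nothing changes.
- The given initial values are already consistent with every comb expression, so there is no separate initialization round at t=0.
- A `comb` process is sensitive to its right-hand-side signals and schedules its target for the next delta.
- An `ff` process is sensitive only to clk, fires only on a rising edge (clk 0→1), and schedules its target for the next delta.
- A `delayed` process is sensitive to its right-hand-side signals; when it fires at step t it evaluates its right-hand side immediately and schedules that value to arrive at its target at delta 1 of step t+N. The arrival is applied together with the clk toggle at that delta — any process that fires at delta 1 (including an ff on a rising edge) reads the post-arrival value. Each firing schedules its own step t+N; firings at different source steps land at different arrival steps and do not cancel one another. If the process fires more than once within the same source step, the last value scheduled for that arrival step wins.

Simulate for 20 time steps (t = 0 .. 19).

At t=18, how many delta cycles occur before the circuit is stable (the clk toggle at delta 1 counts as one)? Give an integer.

5

[bits: r,n0,p,u,y,v,q,clk,x,z]
t=0: Δ0=1011100010 Δ1=1011100110 Δ2=1011000110 Δ3=0011010110 Δ4=1010010110 Δ5=1011010110 | 5Δ
t=1: Δ0=1011010110 Δ1=1011010010 | 1Δ
t=2: Δ0=1011010010 Δ1=1011010110 Δ2=1011110111 Δ3=1010100111 | 3Δ
t=3: Δ0=1010100111 Δ1=1010101011 | 1Δ
t=4: Δ0=1010101011 Δ1=1010101111 Δ2=1010101110 Δ3=1011101110 | 3Δ
t=5: Δ0=1011101110 Δ1=1011101010 | 1Δ
t=6: Δ0=1011101010 Δ1=1011101110 Δ2=1011001110 Δ3=0011011110 Δ4=1010011110 Δ5=1011011110 | 5Δ
t=7: Δ0=1011011110 Δ1=1011010010 | 1Δ
t=8: Δ0=1011010010 Δ1=1011010110 Δ2=1011110111 Δ3=1010100111 | 3Δ
t=9: Δ0=1010100111 Δ1=1010101011 | 1Δ
t=10: Δ0=1010101011 Δ1=1010101101 Δ2=1010101100 Δ3=1011101100 | 3Δ
t=11: Δ0=1011101100 Δ1=1011101000 | 1Δ
t=12: Δ0=1011101000 Δ1=1011101110 Δ2=1011001110 Δ3=0011011110 Δ4=1010011110 Δ5=1011011110 | 5Δ
t=13: Δ0=1011011110 Δ1=1011010000 | 1Δ
t=14: Δ0=1011010000 Δ1=1011010100 Δ2=1011110101 Δ3=1010100101 | 3Δ
t=15: Δ0=1010100101 Δ1=1010101011 | 1Δ
t=16: Δ0=1010101011 Δ1=1010101101 Δ2=1010101100 Δ3=1011101100 | 3Δ
t=17: Δ0=1011101100 Δ1=1011101000 | 1Δ
t=18: Δ0=1011101000 Δ1=1011101110 Δ2=1011001110 Δ3=0011011110 Δ4=1010011110 Δ5=1011011110 | 5Δ
t=19: Δ0=1011011110 Δ1=1011010000 | 1Δ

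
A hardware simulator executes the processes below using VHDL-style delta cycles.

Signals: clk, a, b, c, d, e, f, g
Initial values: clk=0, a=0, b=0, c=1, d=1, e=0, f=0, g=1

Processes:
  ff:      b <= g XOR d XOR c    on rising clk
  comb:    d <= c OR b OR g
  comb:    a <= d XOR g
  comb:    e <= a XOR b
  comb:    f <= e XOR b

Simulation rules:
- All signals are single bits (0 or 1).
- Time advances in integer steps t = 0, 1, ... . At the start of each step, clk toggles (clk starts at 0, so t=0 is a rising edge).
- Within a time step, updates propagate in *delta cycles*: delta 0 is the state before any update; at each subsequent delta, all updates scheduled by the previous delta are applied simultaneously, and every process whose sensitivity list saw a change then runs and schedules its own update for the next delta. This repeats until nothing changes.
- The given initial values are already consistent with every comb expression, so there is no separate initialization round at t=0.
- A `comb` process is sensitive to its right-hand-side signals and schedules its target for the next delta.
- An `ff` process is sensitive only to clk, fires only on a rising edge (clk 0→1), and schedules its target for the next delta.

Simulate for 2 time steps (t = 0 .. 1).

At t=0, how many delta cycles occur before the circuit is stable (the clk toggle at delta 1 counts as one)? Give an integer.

4

[bits: b,e,a,c,d,f,clk,g]
t=0: Δ0=00011001 Δ1=00011011 Δ2=10011011 Δ3=11011111 Δ4=11011011 | 4Δ
t=1: Δ0=11011011 Δ1=11011001 | 1Δ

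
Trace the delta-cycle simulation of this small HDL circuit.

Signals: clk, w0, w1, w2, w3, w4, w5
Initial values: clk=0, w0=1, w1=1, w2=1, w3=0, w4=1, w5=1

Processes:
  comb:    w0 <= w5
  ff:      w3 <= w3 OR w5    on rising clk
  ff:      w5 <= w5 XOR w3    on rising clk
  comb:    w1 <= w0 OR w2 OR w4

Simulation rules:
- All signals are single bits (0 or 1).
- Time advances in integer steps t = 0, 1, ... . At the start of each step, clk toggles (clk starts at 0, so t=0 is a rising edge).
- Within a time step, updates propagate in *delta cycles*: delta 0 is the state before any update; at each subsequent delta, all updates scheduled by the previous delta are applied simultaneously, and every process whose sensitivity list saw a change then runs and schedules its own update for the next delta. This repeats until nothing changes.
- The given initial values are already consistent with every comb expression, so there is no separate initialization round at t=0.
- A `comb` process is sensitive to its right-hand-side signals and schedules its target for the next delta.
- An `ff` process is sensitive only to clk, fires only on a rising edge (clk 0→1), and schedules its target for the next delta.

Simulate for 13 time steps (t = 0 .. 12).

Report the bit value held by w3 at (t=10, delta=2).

t0.Δ0 w3=0 w0=1 w4=1 w2=1 clk=0 w1=1 w5=1
t0.Δ1 w3=0 w0=1 w4=1 w2=1 clk=1 w1=1 w5=1
t0.Δ2 w3=1 w0=1 w4=1 w2=1 clk=1 w1=1 w5=1
t1.Δ0 w3=1 w0=1 w4=1 w2=1 clk=1 w1=1 w5=1
t1.Δ1 w3=1 w0=1 w4=1 w2=1 clk=0 w1=1 w5=1
t2.Δ0 w3=1 w0=1 w4=1 w2=1 clk=0 w1=1 w5=1
t2.Δ1 w3=1 w0=1 w4=1 w2=1 clk=1 w1=1 w5=1
t2.Δ2 w3=1 w0=1 w4=1 w2=1 clk=1 w1=1 w5=0
t2.Δ3 w3=1 w0=0 w4=1 w2=1 clk=1 w1=1 w5=0
t3.Δ0 w3=1 w0=0 w4=1 w2=1 clk=1 w1=1 w5=0
t3.Δ1 w3=1 w0=0 w4=1 w2=1 clk=0 w1=1 w5=0
t4.Δ0 w3=1 w0=0 w4=1 w2=1 clk=0 w1=1 w5=0
t4.Δ1 w3=1 w0=0 w4=1 w2=1 clk=1 w1=1 w5=0
t4.Δ2 w3=1 w0=0 w4=1 w2=1 clk=1 w1=1 w5=1
t4.Δ3 w3=1 w0=1 w4=1 w2=1 clk=1 w1=1 w5=1
t5.Δ0 w3=1 w0=1 w4=1 w2=1 clk=1 w1=1 w5=1
t5.Δ1 w3=1 w0=1 w4=1 w2=1 clk=0 w1=1 w5=1
t6.Δ0 w3=1 w0=1 w4=1 w2=1 clk=0 w1=1 w5=1
t6.Δ1 w3=1 w0=1 w4=1 w2=1 clk=1 w1=1 w5=1
t6.Δ2 w3=1 w0=1 w4=1 w2=1 clk=1 w1=1 w5=0
t6.Δ3 w3=1 w0=0 w4=1 w2=1 clk=1 w1=1 w5=0
t7.Δ0 w3=1 w0=0 w4=1 w2=1 clk=1 w1=1 w5=0
t7.Δ1 w3=1 w0=0 w4=1 w2=1 clk=0 w1=1 w5=0
t8.Δ0 w3=1 w0=0 w4=1 w2=1 clk=0 w1=1 w5=0
t8.Δ1 w3=1 w0=0 w4=1 w2=1 clk=1 w1=1 w5=0
t8.Δ2 w3=1 w0=0 w4=1 w2=1 clk=1 w1=1 w5=1
t8.Δ3 w3=1 w0=1 w4=1 w2=1 clk=1 w1=1 w5=1
t9.Δ0 w3=1 w0=1 w4=1 w2=1 clk=1 w1=1 w5=1
t9.Δ1 w3=1 w0=1 w4=1 w2=1 clk=0 w1=1 w5=1
t10.Δ0 w3=1 w0=1 w4=1 w2=1 clk=0 w1=1 w5=1
t10.Δ1 w3=1 w0=1 w4=1 w2=1 clk=1 w1=1 w5=1
t10.Δ2 w3=1 w0=1 w4=1 w2=1 clk=1 w1=1 w5=0
t10.Δ3 w3=1 w0=0 w4=1 w2=1 clk=1 w1=1 w5=0
t11.Δ0 w3=1 w0=0 w4=1 w2=1 clk=1 w1=1 w5=0
t11.Δ1 w3=1 w0=0 w4=1 w2=1 clk=0 w1=1 w5=0
t12.Δ0 w3=1 w0=0 w4=1 w2=1 clk=0 w1=1 w5=0
t12.Δ1 w3=1 w0=0 w4=1 w2=1 clk=1 w1=1 w5=0
t12.Δ2 w3=1 w0=0 w4=1 w2=1 clk=1 w1=1 w5=1
t12.Δ3 w3=1 w0=1 w4=1 w2=1 clk=1 w1=1 w5=1

1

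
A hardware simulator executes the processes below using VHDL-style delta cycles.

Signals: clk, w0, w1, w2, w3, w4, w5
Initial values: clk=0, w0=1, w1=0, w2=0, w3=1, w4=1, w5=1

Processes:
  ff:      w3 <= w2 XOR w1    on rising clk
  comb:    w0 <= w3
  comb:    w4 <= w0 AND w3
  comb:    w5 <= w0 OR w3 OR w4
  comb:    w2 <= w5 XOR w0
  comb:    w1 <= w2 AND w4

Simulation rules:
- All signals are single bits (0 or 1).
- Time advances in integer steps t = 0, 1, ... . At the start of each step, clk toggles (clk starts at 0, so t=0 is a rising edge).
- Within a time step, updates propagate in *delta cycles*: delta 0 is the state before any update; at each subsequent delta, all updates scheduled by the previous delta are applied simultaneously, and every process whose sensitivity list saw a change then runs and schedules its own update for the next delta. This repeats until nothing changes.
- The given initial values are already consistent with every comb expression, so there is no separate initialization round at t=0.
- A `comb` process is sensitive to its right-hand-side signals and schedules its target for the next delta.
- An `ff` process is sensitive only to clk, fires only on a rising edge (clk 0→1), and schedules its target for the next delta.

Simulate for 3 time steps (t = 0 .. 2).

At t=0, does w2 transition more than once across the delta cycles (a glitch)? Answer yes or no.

yes

t=0 Δ0: w5=1 w3=1 clk=0 w0=1 w4=1 w1=0 w2=0
  Δ1: clk:0→1
  Δ2: w3:1→0
  Δ3: w0:1→0, w4:1→0
  Δ4: w5:1→0, w2:0→1
  Δ5: w2:1→0
  (5Δ to stable)
t=1 Δ0: w5=0 w3=0 clk=1 w0=0 w4=0 w1=0 w2=0
  Δ1: clk:1→0
  (1Δ to stable)
t=2 Δ0: w5=0 w3=0 clk=0 w0=0 w4=0 w1=0 w2=0
  Δ1: clk:0→1
  (1Δ to stable)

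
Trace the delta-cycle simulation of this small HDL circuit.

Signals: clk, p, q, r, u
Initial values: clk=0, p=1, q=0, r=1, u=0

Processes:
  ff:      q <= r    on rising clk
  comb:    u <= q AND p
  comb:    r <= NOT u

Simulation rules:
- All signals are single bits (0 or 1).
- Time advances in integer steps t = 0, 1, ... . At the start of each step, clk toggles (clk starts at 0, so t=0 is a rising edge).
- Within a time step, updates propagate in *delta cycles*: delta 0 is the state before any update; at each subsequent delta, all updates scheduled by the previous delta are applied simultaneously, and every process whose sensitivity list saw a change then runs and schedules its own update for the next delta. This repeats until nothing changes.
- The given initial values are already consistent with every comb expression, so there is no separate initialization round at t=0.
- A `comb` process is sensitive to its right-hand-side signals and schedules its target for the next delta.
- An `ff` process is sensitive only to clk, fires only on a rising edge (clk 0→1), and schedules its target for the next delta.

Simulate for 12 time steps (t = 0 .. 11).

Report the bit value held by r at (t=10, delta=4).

[bits: r,q,p,clk,u]
t=0: Δ0=10100 Δ1=10110 Δ2=11110 Δ3=11111 Δ4=01111 | 4Δ
t=1: Δ0=01111 Δ1=01101 | 1Δ
t=2: Δ0=01101 Δ1=01111 Δ2=00111 Δ3=00110 Δ4=10110 | 4Δ
t=3: Δ0=10110 Δ1=10100 | 1Δ
t=4: Δ0=10100 Δ1=10110 Δ2=11110 Δ3=11111 Δ4=01111 | 4Δ
t=5: Δ0=01111 Δ1=01101 | 1Δ
t=6: Δ0=01101 Δ1=01111 Δ2=00111 Δ3=00110 Δ4=10110 | 4Δ
t=7: Δ0=10110 Δ1=10100 | 1Δ
t=8: Δ0=10100 Δ1=10110 Δ2=11110 Δ3=11111 Δ4=01111 | 4Δ
t=9: Δ0=01111 Δ1=01101 | 1Δ
t=10: Δ0=01101 Δ1=01111 Δ2=00111 Δ3=00110 Δ4=10110 | 4Δ
t=11: Δ0=10110 Δ1=10100 | 1Δ

1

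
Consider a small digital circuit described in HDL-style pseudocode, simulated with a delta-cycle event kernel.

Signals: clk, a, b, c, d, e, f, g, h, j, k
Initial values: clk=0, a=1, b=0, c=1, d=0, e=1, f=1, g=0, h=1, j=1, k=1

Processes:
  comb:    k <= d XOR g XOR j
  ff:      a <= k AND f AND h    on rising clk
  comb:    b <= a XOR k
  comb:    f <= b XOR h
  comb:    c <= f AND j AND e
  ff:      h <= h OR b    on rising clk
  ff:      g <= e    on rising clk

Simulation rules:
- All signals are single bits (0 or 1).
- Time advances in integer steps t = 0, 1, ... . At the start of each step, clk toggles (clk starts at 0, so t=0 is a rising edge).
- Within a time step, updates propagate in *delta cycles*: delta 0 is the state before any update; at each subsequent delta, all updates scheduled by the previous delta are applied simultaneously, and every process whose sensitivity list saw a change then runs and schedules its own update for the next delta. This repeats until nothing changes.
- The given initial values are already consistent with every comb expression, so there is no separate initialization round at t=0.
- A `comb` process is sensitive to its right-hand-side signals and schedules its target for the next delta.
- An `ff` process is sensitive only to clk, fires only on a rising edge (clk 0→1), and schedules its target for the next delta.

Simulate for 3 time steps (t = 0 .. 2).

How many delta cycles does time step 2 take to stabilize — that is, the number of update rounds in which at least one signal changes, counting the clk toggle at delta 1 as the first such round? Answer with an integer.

t0.Δ0 clk=0 f=1 a=1 j=1 e=1 g=0 d=0 h=1 k=1 b=0 c=1
t0.Δ1 clk=1 f=1 a=1 j=1 e=1 g=0 d=0 h=1 k=1 b=0 c=1
t0.Δ2 clk=1 f=1 a=1 j=1 e=1 g=1 d=0 h=1 k=1 b=0 c=1
t0.Δ3 clk=1 f=1 a=1 j=1 e=1 g=1 d=0 h=1 k=0 b=0 c=1
t0.Δ4 clk=1 f=1 a=1 j=1 e=1 g=1 d=0 h=1 k=0 b=1 c=1
t0.Δ5 clk=1 f=0 a=1 j=1 e=1 g=1 d=0 h=1 k=0 b=1 c=1
t0.Δ6 clk=1 f=0 a=1 j=1 e=1 g=1 d=0 h=1 k=0 b=1 c=0
t1.Δ0 clk=1 f=0 a=1 j=1 e=1 g=1 d=0 h=1 k=0 b=1 c=0
t1.Δ1 clk=0 f=0 a=1 j=1 e=1 g=1 d=0 h=1 k=0 b=1 c=0
t2.Δ0 clk=0 f=0 a=1 j=1 e=1 g=1 d=0 h=1 k=0 b=1 c=0
t2.Δ1 clk=1 f=0 a=1 j=1 e=1 g=1 d=0 h=1 k=0 b=1 c=0
t2.Δ2 clk=1 f=0 a=0 j=1 e=1 g=1 d=0 h=1 k=0 b=1 c=0
t2.Δ3 clk=1 f=0 a=0 j=1 e=1 g=1 d=0 h=1 k=0 b=0 c=0
t2.Δ4 clk=1 f=1 a=0 j=1 e=1 g=1 d=0 h=1 k=0 b=0 c=0
t2.Δ5 clk=1 f=1 a=0 j=1 e=1 g=1 d=0 h=1 k=0 b=0 c=1

5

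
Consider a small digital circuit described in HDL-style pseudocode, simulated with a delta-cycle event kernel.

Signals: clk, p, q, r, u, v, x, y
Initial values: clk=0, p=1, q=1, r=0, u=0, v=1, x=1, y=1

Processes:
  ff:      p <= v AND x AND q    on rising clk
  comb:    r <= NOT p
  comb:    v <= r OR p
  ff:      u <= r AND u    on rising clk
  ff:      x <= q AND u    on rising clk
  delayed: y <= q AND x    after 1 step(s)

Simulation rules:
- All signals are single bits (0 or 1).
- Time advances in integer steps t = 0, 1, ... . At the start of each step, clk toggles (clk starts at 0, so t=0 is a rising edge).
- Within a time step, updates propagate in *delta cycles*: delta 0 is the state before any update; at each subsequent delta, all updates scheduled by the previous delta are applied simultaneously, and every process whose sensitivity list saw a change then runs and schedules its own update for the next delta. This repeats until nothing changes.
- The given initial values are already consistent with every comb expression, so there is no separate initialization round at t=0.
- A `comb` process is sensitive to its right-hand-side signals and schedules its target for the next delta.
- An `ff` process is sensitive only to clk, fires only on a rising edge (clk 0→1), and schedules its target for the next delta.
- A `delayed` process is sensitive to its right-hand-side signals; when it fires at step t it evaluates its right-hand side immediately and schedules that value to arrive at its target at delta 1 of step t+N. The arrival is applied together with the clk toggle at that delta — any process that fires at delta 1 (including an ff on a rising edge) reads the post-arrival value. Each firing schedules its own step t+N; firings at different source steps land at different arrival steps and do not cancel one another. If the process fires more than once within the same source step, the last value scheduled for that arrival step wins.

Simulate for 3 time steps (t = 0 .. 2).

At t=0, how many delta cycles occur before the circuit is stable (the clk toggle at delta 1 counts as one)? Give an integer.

2

[bits: p,v,q,clk,u,r,y,x]
t=0: Δ0=11100011 Δ1=11110011 Δ2=11110010 | 2Δ
t=1: Δ0=11110010 Δ1=11100000 | 1Δ
t=2: Δ0=11100000 Δ1=11110000 Δ2=01110000 Δ3=00110100 Δ4=01110100 | 4Δ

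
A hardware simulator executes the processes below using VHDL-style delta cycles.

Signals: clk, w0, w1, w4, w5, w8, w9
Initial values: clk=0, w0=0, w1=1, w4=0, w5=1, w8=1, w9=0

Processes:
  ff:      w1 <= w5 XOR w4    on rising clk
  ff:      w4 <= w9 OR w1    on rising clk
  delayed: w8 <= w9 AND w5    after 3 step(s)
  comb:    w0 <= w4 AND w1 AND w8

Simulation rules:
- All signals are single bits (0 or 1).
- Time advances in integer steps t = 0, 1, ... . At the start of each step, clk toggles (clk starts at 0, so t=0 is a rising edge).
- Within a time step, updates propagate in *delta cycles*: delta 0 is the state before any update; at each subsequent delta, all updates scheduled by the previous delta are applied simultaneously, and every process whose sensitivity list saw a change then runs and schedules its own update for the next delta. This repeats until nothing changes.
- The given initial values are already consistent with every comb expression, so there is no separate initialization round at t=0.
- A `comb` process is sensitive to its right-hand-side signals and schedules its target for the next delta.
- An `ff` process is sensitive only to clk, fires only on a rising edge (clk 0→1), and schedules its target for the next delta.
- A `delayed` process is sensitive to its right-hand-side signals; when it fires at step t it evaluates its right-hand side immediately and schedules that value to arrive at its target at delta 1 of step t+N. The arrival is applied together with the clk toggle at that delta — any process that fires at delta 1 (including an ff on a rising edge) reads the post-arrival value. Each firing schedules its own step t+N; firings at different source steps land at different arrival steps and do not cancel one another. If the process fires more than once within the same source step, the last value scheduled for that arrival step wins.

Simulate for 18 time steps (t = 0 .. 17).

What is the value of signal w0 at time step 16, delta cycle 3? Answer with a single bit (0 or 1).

1

t=0 Δ0: w4=0 w9=0 w1=1 clk=0 w5=1 w8=1 w0=0
  Δ1: clk:0→1
  Δ2: w4:0→1
  Δ3: w0:0→1
  (3Δ to stable)
t=1 Δ0: w4=1 w9=0 w1=1 clk=1 w5=1 w8=1 w0=1
  Δ1: clk:1→0
  (1Δ to stable)
t=2 Δ0: w4=1 w9=0 w1=1 clk=0 w5=1 w8=1 w0=1
  Δ1: clk:0→1
  Δ2: w1:1→0
  Δ3: w0:1→0
  (3Δ to stable)
t=3 Δ0: w4=1 w9=0 w1=0 clk=1 w5=1 w8=1 w0=0
  Δ1: clk:1→0
  (1Δ to stable)
t=4 Δ0: w4=1 w9=0 w1=0 clk=0 w5=1 w8=1 w0=0
  Δ1: clk:0→1
  Δ2: w4:1→0
  (2Δ to stable)
t=5 Δ0: w4=0 w9=0 w1=0 clk=1 w5=1 w8=1 w0=0
  Δ1: clk:1→0
  (1Δ to stable)
t=6 Δ0: w4=0 w9=0 w1=0 clk=0 w5=1 w8=1 w0=0
  Δ1: clk:0→1
  Δ2: w1:0→1
  (2Δ to stable)
t=7 Δ0: w4=0 w9=0 w1=1 clk=1 w5=1 w8=1 w0=0
  Δ1: clk:1→0
  (1Δ to stable)
t=8 Δ0: w4=0 w9=0 w1=1 clk=0 w5=1 w8=1 w0=0
  Δ1: clk:0→1
  Δ2: w4:0→1
  Δ3: w0:0→1
  (3Δ to stable)
t=9 Δ0: w4=1 w9=0 w1=1 clk=1 w5=1 w8=1 w0=1
  Δ1: clk:1→0
  (1Δ to stable)
t=10 Δ0: w4=1 w9=0 w1=1 clk=0 w5=1 w8=1 w0=1
  Δ1: clk:0→1
  Δ2: w1:1→0
  Δ3: w0:1→0
  (3Δ to stable)
t=11 Δ0: w4=1 w9=0 w1=0 clk=1 w5=1 w8=1 w0=0
  Δ1: clk:1→0
  (1Δ to stable)
t=12 Δ0: w4=1 w9=0 w1=0 clk=0 w5=1 w8=1 w0=0
  Δ1: clk:0→1
  Δ2: w4:1→0
  (2Δ to stable)
t=13 Δ0: w4=0 w9=0 w1=0 clk=1 w5=1 w8=1 w0=0
  Δ1: clk:1→0
  (1Δ to stable)
t=14 Δ0: w4=0 w9=0 w1=0 clk=0 w5=1 w8=1 w0=0
  Δ1: clk:0→1
  Δ2: w1:0→1
  (2Δ to stable)
t=15 Δ0: w4=0 w9=0 w1=1 clk=1 w5=1 w8=1 w0=0
  Δ1: clk:1→0
  (1Δ to stable)
t=16 Δ0: w4=0 w9=0 w1=1 clk=0 w5=1 w8=1 w0=0
  Δ1: clk:0→1
  Δ2: w4:0→1
  Δ3: w0:0→1
  (3Δ to stable)
t=17 Δ0: w4=1 w9=0 w1=1 clk=1 w5=1 w8=1 w0=1
  Δ1: clk:1→0
  (1Δ to stable)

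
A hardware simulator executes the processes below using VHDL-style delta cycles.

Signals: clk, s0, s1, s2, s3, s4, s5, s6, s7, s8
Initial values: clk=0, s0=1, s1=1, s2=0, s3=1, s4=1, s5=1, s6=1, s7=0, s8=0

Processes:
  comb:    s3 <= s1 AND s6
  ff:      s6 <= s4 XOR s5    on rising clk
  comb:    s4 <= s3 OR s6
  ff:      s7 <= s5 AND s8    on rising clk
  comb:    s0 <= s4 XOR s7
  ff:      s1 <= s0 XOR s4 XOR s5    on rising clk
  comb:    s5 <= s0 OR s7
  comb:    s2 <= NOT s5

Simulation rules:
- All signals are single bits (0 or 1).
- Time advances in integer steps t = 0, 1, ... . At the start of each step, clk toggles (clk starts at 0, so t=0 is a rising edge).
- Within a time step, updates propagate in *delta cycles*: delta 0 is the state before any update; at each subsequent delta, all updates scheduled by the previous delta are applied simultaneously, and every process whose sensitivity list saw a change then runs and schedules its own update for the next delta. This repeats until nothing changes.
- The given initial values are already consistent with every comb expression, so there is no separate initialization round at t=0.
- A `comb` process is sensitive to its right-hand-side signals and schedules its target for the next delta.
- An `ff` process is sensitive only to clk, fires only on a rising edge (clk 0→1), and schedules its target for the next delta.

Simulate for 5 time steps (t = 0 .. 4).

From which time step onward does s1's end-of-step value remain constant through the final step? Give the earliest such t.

[bits: s2,s4,s5,s1,s6,clk,s0,s8,s7,s3]
t=0: Δ0=0111101001 Δ1=0111111001 Δ2=0111011001 Δ3=0111011000 Δ4=0011011000 Δ5=0011010000 Δ6=0001010000 Δ7=1001010000 | 7Δ
t=1: Δ0=1001010000 Δ1=1001000000 | 1Δ
t=2: Δ0=1001000000 Δ1=1001010000 Δ2=1000010000 | 2Δ
t=3: Δ0=1000010000 Δ1=1000000000 | 1Δ
t=4: Δ0=1000000000 Δ1=1000010000 | 1Δ

2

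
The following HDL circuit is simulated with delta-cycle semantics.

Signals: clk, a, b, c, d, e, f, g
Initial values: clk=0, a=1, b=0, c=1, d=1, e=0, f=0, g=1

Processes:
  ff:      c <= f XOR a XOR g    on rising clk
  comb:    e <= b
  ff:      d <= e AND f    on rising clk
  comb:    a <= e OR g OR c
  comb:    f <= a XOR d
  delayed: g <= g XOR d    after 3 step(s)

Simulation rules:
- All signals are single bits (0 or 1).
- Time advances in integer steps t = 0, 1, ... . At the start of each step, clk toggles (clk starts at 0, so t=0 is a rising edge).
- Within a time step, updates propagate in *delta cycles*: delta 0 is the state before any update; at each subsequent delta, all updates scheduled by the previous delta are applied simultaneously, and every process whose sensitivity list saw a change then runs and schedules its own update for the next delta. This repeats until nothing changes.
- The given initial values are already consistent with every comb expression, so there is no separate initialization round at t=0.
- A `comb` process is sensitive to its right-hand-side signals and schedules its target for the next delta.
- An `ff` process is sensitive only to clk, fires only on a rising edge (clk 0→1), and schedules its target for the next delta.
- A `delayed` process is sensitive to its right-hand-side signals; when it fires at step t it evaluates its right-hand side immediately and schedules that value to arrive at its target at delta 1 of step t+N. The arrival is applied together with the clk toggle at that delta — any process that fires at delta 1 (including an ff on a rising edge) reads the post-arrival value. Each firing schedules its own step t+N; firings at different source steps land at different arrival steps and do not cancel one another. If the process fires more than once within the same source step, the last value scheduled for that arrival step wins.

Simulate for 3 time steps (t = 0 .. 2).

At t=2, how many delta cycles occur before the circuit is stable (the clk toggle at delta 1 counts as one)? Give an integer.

[bits: c,b,a,d,clk,g,e,f]
t=0: Δ0=10110100 Δ1=10111100 Δ2=00101100 Δ3=00101101 | 3Δ
t=1: Δ0=00101101 Δ1=00100101 | 1Δ
t=2: Δ0=00100101 Δ1=00101101 Δ2=10101101 | 2Δ

2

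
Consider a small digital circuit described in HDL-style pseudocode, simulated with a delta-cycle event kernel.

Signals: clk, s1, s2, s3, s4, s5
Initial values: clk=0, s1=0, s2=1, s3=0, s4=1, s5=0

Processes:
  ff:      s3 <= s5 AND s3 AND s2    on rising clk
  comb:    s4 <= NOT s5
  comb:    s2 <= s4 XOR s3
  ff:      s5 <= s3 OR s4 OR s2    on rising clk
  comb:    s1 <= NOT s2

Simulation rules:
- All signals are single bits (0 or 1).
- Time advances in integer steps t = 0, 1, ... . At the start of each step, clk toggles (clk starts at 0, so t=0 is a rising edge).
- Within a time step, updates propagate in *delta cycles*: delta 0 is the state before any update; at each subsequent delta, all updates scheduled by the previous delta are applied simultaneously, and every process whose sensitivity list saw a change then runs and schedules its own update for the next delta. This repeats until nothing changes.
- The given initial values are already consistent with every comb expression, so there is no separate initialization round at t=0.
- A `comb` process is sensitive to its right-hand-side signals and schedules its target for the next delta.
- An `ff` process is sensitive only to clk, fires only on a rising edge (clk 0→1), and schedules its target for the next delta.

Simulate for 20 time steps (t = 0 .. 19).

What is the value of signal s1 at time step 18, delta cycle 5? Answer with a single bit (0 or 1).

t=0 Δ0: s4=1 clk=0 s3=0 s1=0 s5=0 s2=1
  Δ1: clk:0→1
  Δ2: s5:0→1
  Δ3: s4:1→0
  Δ4: s2:1→0
  Δ5: s1:0→1
  (5Δ to stable)
t=1 Δ0: s4=0 clk=1 s3=0 s1=1 s5=1 s2=0
  Δ1: clk:1→0
  (1Δ to stable)
t=2 Δ0: s4=0 clk=0 s3=0 s1=1 s5=1 s2=0
  Δ1: clk:0→1
  Δ2: s5:1→0
  Δ3: s4:0→1
  Δ4: s2:0→1
  Δ5: s1:1→0
  (5Δ to stable)
t=3 Δ0: s4=1 clk=1 s3=0 s1=0 s5=0 s2=1
  Δ1: clk:1→0
  (1Δ to stable)
t=4 Δ0: s4=1 clk=0 s3=0 s1=0 s5=0 s2=1
  Δ1: clk:0→1
  Δ2: s5:0→1
  Δ3: s4:1→0
  Δ4: s2:1→0
  Δ5: s1:0→1
  (5Δ to stable)
t=5 Δ0: s4=0 clk=1 s3=0 s1=1 s5=1 s2=0
  Δ1: clk:1→0
  (1Δ to stable)
t=6 Δ0: s4=0 clk=0 s3=0 s1=1 s5=1 s2=0
  Δ1: clk:0→1
  Δ2: s5:1→0
  Δ3: s4:0→1
  Δ4: s2:0→1
  Δ5: s1:1→0
  (5Δ to stable)
t=7 Δ0: s4=1 clk=1 s3=0 s1=0 s5=0 s2=1
  Δ1: clk:1→0
  (1Δ to stable)
t=8 Δ0: s4=1 clk=0 s3=0 s1=0 s5=0 s2=1
  Δ1: clk:0→1
  Δ2: s5:0→1
  Δ3: s4:1→0
  Δ4: s2:1→0
  Δ5: s1:0→1
  (5Δ to stable)
t=9 Δ0: s4=0 clk=1 s3=0 s1=1 s5=1 s2=0
  Δ1: clk:1→0
  (1Δ to stable)
t=10 Δ0: s4=0 clk=0 s3=0 s1=1 s5=1 s2=0
  Δ1: clk:0→1
  Δ2: s5:1→0
  Δ3: s4:0→1
  Δ4: s2:0→1
  Δ5: s1:1→0
  (5Δ to stable)
t=11 Δ0: s4=1 clk=1 s3=0 s1=0 s5=0 s2=1
  Δ1: clk:1→0
  (1Δ to stable)
t=12 Δ0: s4=1 clk=0 s3=0 s1=0 s5=0 s2=1
  Δ1: clk:0→1
  Δ2: s5:0→1
  Δ3: s4:1→0
  Δ4: s2:1→0
  Δ5: s1:0→1
  (5Δ to stable)
t=13 Δ0: s4=0 clk=1 s3=0 s1=1 s5=1 s2=0
  Δ1: clk:1→0
  (1Δ to stable)
t=14 Δ0: s4=0 clk=0 s3=0 s1=1 s5=1 s2=0
  Δ1: clk:0→1
  Δ2: s5:1→0
  Δ3: s4:0→1
  Δ4: s2:0→1
  Δ5: s1:1→0
  (5Δ to stable)
t=15 Δ0: s4=1 clk=1 s3=0 s1=0 s5=0 s2=1
  Δ1: clk:1→0
  (1Δ to stable)
t=16 Δ0: s4=1 clk=0 s3=0 s1=0 s5=0 s2=1
  Δ1: clk:0→1
  Δ2: s5:0→1
  Δ3: s4:1→0
  Δ4: s2:1→0
  Δ5: s1:0→1
  (5Δ to stable)
t=17 Δ0: s4=0 clk=1 s3=0 s1=1 s5=1 s2=0
  Δ1: clk:1→0
  (1Δ to stable)
t=18 Δ0: s4=0 clk=0 s3=0 s1=1 s5=1 s2=0
  Δ1: clk:0→1
  Δ2: s5:1→0
  Δ3: s4:0→1
  Δ4: s2:0→1
  Δ5: s1:1→0
  (5Δ to stable)
t=19 Δ0: s4=1 clk=1 s3=0 s1=0 s5=0 s2=1
  Δ1: clk:1→0
  (1Δ to stable)

0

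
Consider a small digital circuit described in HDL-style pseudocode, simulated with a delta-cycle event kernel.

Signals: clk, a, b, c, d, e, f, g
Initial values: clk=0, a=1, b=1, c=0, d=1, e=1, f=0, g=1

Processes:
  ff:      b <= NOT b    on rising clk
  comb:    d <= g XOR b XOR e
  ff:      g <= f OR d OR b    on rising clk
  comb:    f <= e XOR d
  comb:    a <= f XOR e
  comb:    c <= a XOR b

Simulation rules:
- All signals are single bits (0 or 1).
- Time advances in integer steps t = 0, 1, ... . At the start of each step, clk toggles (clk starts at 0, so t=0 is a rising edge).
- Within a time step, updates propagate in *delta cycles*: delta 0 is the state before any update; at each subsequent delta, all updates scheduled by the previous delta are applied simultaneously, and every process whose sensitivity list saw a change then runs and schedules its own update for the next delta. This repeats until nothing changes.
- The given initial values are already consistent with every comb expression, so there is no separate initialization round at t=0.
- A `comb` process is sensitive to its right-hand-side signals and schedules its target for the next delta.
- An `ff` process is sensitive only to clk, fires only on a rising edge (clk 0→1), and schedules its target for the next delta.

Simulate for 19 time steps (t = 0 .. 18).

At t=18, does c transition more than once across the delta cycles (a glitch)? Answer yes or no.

[bits: g,d,clk,e,b,f,a,c]
t=0: Δ0=11011010 Δ1=11111010 Δ2=11110010 Δ3=10110011 Δ4=10110111 Δ5=10110101 Δ6=10110100 | 6Δ
t=1: Δ0=10110100 Δ1=10010100 | 1Δ
t=2: Δ0=10010100 Δ1=10110100 Δ2=10111100 Δ3=11111101 Δ4=11111001 Δ5=11111011 Δ6=11111010 | 6Δ
t=3: Δ0=11111010 Δ1=11011010 | 1Δ
t=4: Δ0=11011010 Δ1=11111010 Δ2=11110010 Δ3=10110011 Δ4=10110111 Δ5=10110101 Δ6=10110100 | 6Δ
t=5: Δ0=10110100 Δ1=10010100 | 1Δ
t=6: Δ0=10010100 Δ1=10110100 Δ2=10111100 Δ3=11111101 Δ4=11111001 Δ5=11111011 Δ6=11111010 | 6Δ
t=7: Δ0=11111010 Δ1=11011010 | 1Δ
t=8: Δ0=11011010 Δ1=11111010 Δ2=11110010 Δ3=10110011 Δ4=10110111 Δ5=10110101 Δ6=10110100 | 6Δ
t=9: Δ0=10110100 Δ1=10010100 | 1Δ
t=10: Δ0=10010100 Δ1=10110100 Δ2=10111100 Δ3=11111101 Δ4=11111001 Δ5=11111011 Δ6=11111010 | 6Δ
t=11: Δ0=11111010 Δ1=11011010 | 1Δ
t=12: Δ0=11011010 Δ1=11111010 Δ2=11110010 Δ3=10110011 Δ4=10110111 Δ5=10110101 Δ6=10110100 | 6Δ
t=13: Δ0=10110100 Δ1=10010100 | 1Δ
t=14: Δ0=10010100 Δ1=10110100 Δ2=10111100 Δ3=11111101 Δ4=11111001 Δ5=11111011 Δ6=11111010 | 6Δ
t=15: Δ0=11111010 Δ1=11011010 | 1Δ
t=16: Δ0=11011010 Δ1=11111010 Δ2=11110010 Δ3=10110011 Δ4=10110111 Δ5=10110101 Δ6=10110100 | 6Δ
t=17: Δ0=10110100 Δ1=10010100 | 1Δ
t=18: Δ0=10010100 Δ1=10110100 Δ2=10111100 Δ3=11111101 Δ4=11111001 Δ5=11111011 Δ6=11111010 | 6Δ

yes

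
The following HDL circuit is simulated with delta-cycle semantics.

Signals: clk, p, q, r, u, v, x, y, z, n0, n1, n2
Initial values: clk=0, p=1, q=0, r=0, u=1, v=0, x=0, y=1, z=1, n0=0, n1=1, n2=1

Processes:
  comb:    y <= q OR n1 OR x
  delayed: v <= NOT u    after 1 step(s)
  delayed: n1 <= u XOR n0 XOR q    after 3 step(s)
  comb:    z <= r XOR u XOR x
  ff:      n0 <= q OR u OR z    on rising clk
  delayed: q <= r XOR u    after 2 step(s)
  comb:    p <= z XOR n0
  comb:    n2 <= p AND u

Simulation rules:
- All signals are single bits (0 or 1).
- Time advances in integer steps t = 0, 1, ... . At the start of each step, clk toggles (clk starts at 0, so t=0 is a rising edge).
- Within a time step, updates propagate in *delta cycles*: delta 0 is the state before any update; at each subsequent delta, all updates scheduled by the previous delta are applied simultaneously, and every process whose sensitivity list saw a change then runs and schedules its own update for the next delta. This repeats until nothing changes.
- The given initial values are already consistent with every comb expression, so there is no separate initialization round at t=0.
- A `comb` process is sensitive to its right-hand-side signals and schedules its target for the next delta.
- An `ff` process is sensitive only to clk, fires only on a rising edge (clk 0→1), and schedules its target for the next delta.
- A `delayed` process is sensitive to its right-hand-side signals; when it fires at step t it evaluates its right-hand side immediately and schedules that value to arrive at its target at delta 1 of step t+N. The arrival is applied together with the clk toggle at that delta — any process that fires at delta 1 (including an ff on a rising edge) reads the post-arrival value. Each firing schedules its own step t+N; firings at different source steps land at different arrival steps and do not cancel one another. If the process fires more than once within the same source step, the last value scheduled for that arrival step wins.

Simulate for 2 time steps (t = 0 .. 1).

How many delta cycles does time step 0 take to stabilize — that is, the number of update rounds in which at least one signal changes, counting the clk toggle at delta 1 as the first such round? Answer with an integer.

[bits: r,clk,n1,q,x,y,n2,z,n0,p,u,v]
t=0: Δ0=001001110110 Δ1=011001110110 Δ2=011001111110 Δ3=011001111010 Δ4=011001011010 | 4Δ
t=1: Δ0=011001011010 Δ1=001001011010 | 1Δ

4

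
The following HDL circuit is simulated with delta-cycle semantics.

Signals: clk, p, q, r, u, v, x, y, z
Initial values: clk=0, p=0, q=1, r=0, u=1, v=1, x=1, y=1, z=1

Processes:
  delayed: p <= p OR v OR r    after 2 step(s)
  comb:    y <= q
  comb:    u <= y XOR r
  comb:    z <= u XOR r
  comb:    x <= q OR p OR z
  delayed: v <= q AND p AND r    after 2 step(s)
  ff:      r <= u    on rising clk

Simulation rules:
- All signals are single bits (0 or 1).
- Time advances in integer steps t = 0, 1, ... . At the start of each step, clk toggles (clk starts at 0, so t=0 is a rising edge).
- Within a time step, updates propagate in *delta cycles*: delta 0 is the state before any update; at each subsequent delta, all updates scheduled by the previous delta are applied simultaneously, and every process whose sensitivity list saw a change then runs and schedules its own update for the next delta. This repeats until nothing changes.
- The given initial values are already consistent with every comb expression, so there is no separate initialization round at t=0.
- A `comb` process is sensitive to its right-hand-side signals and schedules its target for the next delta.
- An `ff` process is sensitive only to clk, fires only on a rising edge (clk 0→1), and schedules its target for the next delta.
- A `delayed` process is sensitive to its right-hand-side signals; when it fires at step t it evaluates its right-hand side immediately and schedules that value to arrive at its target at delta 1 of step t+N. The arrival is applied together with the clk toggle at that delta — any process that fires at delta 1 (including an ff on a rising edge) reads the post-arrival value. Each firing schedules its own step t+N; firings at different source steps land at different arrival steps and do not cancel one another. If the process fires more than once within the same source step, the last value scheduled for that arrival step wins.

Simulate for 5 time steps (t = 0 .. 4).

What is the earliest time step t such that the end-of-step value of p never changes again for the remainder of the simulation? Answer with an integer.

[bits: clk,q,y,p,z,r,v,x,u]
t=0: Δ0=011010111 Δ1=111010111 Δ2=111011111 Δ3=111001110 Δ4=111011110 | 4Δ
t=1: Δ0=111011110 Δ1=011011110 | 1Δ
t=2: Δ0=011011110 Δ1=111111010 Δ2=111110010 Δ3=111100011 Δ4=111110011 | 4Δ
t=3: Δ0=111110011 Δ1=011110011 | 1Δ
t=4: Δ0=011110011 Δ1=111110011 Δ2=111111011 Δ3=111101010 Δ4=111111010 | 4Δ

2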